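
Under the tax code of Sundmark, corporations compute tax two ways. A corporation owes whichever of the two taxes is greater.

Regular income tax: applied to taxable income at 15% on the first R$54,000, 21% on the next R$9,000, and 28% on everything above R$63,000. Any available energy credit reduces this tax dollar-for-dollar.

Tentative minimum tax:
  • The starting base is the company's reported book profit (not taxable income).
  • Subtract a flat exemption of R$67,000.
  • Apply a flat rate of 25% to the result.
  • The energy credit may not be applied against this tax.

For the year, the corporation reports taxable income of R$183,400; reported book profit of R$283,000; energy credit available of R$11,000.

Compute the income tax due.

Tentative minimum tax:
  Base (reported book profit): R$283,000
  Less exemption R$67,000 → base R$216,000
  R$216,000 × 25% = R$54,000

Regular income tax:
  R$54,000 × 15% = R$8,100
  R$9,000 × 21% = R$1,890
  R$120,400 × 28% = R$33,712
  → R$43,702
  Less energy credit R$11,000 → R$32,702

R$54,000 > R$32,702, so the tentative minimum tax is the binding amount.

R$54,000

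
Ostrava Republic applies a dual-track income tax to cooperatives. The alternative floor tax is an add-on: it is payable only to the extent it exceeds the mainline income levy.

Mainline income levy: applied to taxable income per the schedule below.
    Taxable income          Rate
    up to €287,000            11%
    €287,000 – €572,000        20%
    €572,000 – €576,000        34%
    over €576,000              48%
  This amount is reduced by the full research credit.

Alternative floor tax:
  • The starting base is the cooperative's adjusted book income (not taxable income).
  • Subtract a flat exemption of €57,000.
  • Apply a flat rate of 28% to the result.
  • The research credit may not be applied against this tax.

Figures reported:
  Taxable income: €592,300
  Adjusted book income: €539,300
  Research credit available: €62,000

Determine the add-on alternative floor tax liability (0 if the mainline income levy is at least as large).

€99,290

Alternative floor tax:
  Base (adjusted book income): €539,300
  Less exemption €57,000 → base €482,300
  €482,300 × 28% = €135,044

Mainline income levy:
  €287,000 × 11% = €31,570
  €285,000 × 20% = €57,000
  €4,000 × 34% = €1,360
  €16,300 × 48% = €7,824
  → €97,754
  Less research credit €62,000 → €35,754

Excess of alternative floor tax over mainline income levy: €135,044 − €35,754 = €99,290.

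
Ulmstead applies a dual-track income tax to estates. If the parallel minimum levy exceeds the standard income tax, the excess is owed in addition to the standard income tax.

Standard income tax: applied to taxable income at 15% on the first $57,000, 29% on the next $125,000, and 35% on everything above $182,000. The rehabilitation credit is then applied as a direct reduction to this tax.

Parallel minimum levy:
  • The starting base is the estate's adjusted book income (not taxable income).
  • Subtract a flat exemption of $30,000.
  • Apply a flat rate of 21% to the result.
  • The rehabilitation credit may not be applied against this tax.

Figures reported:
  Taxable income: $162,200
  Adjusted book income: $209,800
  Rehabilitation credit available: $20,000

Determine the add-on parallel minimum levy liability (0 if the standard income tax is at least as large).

Parallel minimum levy:
  Base (adjusted book income): $209,800
  Less exemption $30,000 → base $179,800
  $179,800 × 21% = $37,758

Standard income tax:
  $57,000 × 15% = $8,550
  $105,200 × 29% = $30,508
  → $39,058
  Less rehabilitation credit $20,000 → $19,058

Excess of parallel minimum levy over standard income tax: $37,758 − $19,058 = $18,700.

$18,700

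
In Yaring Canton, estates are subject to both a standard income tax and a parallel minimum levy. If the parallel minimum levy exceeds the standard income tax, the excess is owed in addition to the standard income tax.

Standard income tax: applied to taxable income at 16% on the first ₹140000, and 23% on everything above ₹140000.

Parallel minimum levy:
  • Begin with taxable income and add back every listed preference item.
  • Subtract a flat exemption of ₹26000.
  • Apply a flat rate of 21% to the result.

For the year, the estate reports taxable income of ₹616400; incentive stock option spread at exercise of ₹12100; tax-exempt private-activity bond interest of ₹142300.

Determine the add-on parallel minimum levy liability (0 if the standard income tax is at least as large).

₹24436

Parallel minimum levy:
  Adjusted income: ₹616400 + ₹12100 + ₹142300 = ₹770800
  Less exemption ₹26000 → base ₹744800
  ₹744800 × 21% = ₹156408

Standard income tax:
  ₹140000 × 16% = ₹22400
  ₹476400 × 23% = ₹109572
  → ₹131972

Excess of parallel minimum levy over standard income tax: ₹156408 − ₹131972 = ₹24436.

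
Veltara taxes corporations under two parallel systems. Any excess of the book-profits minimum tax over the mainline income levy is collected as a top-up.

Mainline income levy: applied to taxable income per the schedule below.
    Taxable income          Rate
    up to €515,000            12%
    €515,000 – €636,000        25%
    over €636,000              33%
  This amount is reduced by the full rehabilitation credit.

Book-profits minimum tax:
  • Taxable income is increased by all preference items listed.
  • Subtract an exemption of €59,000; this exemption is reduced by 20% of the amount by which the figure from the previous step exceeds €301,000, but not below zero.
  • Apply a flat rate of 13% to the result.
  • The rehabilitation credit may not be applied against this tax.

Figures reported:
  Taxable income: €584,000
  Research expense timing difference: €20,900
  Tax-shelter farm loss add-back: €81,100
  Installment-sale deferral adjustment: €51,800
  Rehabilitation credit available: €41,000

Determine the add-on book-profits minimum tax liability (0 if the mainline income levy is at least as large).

Mainline income levy:
  €515,000 × 12% = €61,800
  €69,000 × 25% = €17,250
  → €79,050
  Less rehabilitation credit €41,000 → €38,050

Book-profits minimum tax:
  Adjusted income: €584,000 + €20,900 + €81,100 + €51,800 = €737,800
  Exemption: 20% × (€737,800 − €301,000) = €87,360 ≥ €59,000, so the exemption is fully phased out
  Base: €737,800 − €0 = €737,800
  €737,800 × 13% = €95,914

Excess of book-profits minimum tax over mainline income levy: €95,914 − €38,050 = €57,864.

€57,864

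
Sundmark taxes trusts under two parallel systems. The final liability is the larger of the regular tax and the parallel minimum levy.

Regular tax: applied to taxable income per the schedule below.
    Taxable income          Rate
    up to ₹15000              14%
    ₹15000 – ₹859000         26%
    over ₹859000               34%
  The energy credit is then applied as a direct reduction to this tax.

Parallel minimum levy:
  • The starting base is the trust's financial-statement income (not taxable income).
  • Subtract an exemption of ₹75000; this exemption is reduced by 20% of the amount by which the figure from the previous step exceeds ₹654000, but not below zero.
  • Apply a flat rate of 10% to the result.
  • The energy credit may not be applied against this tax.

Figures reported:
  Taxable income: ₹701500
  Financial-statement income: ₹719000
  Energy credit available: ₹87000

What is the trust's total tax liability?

₹93590

Regular tax:
  ₹15000 × 14% = ₹2100
  ₹686500 × 26% = ₹178490
  → ₹180590
  Less energy credit ₹87000 → ₹93590

Parallel minimum levy:
  Base (financial-statement income): ₹719000
  Exemption: ₹75000 − 20% × (₹719000 − ₹654000) = ₹75000 − ₹13000 = ₹62000
  Base: ₹719000 − ₹62000 = ₹657000
  ₹657000 × 10% = ₹65700

₹93590 > ₹65700, so the regular tax governs.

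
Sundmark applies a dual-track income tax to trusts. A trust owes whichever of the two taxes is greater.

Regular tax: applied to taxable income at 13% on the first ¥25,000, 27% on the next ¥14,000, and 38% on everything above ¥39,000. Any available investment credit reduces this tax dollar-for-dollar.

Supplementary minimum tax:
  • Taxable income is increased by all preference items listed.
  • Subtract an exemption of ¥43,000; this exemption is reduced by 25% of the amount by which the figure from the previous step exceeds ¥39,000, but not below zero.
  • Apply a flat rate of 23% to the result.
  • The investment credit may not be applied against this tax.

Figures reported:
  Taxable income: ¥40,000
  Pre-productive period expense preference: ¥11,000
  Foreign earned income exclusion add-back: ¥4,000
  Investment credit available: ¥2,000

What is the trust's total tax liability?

¥5,410

Supplementary minimum tax:
  Adjusted income: ¥40,000 + ¥11,000 + ¥4,000 = ¥55,000
  Exemption: ¥43,000 − 25% × (¥55,000 − ¥39,000) = ¥43,000 − ¥4,000 = ¥39,000
  Base: ¥55,000 − ¥39,000 = ¥16,000
  ¥16,000 × 23% = ¥3,680

Regular tax:
  ¥25,000 × 13% = ¥3,250
  ¥14,000 × 27% = ¥3,780
  ¥1,000 × 38% = ¥380
  → ¥7,410
  Less investment credit ¥2,000 → ¥5,410

¥5,410 > ¥3,680, so the regular tax governs.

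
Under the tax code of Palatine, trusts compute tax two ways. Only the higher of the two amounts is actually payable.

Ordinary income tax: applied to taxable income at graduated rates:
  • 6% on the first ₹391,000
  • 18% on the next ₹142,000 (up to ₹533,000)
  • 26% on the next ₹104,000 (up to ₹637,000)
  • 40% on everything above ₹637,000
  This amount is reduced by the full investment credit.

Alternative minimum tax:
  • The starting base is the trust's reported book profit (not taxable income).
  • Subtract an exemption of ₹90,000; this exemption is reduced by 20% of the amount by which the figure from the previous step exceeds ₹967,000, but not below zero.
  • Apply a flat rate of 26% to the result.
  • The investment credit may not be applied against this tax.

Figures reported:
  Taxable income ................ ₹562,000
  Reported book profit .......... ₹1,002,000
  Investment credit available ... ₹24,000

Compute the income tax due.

₹238,940

Ordinary income tax:
  ₹391,000 × 6% = ₹23,460
  ₹142,000 × 18% = ₹25,560
  ₹29,000 × 26% = ₹7,540
  → ₹56,560
  Less investment credit ₹24,000 → ₹32,560

Alternative minimum tax:
  Base (reported book profit): ₹1,002,000
  Exemption: ₹90,000 − 20% × (₹1,002,000 − ₹967,000) = ₹90,000 − ₹7,000 = ₹83,000
  Base: ₹1,002,000 − ₹83,000 = ₹919,000
  ₹919,000 × 26% = ₹238,940

₹238,940 > ₹32,560, so the alternative minimum tax is the binding amount.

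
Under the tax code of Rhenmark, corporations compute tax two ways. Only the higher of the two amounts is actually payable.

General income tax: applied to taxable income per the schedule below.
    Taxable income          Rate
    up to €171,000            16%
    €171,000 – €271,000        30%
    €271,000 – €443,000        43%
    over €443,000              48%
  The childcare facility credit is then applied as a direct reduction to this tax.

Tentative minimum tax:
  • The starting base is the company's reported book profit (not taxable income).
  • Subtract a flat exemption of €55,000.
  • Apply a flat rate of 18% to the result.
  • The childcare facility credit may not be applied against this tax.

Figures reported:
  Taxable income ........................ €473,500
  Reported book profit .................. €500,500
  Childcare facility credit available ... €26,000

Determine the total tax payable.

Tentative minimum tax:
  Base (reported book profit): €500,500
  Less exemption €55,000 → base €445,500
  €445,500 × 18% = €80,190

General income tax:
  €171,000 × 16% = €27,360
  €100,000 × 30% = €30,000
  €172,000 × 43% = €73,960
  €30,500 × 48% = €14,640
  → €145,960
  Less childcare facility credit €26,000 → €119,960

€119,960 > €80,190, so the general income tax governs.

€119,960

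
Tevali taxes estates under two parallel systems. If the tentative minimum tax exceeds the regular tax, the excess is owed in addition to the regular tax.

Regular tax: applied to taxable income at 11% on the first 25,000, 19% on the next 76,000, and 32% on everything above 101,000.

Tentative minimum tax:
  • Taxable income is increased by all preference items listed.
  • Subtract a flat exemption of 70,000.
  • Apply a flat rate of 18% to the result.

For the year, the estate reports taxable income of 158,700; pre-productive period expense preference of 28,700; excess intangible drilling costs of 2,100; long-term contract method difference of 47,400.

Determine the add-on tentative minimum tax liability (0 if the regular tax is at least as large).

0

Regular tax:
  25,000 × 11% = 2,750
  76,000 × 19% = 14,440
  57,700 × 32% = 18,464
  → 35,654

Tentative minimum tax:
  Adjusted income: 158,700 + 28,700 + 2,100 + 47,400 = 236,900
  Less exemption 70,000 → base 166,900
  166,900 × 18% = 30,042

30,042 ≤ 35,654, so no add-on is due.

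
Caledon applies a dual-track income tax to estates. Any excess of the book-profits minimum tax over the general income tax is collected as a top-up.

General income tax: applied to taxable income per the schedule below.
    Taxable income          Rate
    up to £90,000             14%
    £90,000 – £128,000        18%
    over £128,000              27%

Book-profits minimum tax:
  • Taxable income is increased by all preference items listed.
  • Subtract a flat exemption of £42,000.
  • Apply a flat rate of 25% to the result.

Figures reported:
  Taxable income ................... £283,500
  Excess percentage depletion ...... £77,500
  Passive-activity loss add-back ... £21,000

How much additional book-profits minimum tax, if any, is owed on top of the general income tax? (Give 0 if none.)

General income tax:
  £90,000 × 14% = £12,600
  £38,000 × 18% = £6,840
  £155,500 × 27% = £41,985
  → £61,425

Book-profits minimum tax:
  Adjusted income: £283,500 + £77,500 + £21,000 = £382,000
  Less exemption £42,000 → base £340,000
  £340,000 × 25% = £85,000

Excess of book-profits minimum tax over general income tax: £85,000 − £61,425 = £23,575.

£23,575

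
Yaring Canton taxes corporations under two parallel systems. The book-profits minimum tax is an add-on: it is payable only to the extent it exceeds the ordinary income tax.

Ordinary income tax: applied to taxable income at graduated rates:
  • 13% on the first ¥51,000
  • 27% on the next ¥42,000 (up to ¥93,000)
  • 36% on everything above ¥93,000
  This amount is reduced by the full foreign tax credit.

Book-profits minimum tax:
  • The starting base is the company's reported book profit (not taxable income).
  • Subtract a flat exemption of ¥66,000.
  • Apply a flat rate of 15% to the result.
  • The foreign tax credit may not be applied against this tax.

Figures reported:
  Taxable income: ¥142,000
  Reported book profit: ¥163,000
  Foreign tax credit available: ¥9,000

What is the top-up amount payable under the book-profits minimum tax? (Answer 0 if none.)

Book-profits minimum tax:
  Base (reported book profit): ¥163,000
  Less exemption ¥66,000 → base ¥97,000
  ¥97,000 × 15% = ¥14,550

Ordinary income tax:
  ¥51,000 × 13% = ¥6,630
  ¥42,000 × 27% = ¥11,340
  ¥49,000 × 36% = ¥17,640
  → ¥35,610
  Less foreign tax credit ¥9,000 → ¥26,610

¥14,550 ≤ ¥26,610, so no add-on is due.

¥0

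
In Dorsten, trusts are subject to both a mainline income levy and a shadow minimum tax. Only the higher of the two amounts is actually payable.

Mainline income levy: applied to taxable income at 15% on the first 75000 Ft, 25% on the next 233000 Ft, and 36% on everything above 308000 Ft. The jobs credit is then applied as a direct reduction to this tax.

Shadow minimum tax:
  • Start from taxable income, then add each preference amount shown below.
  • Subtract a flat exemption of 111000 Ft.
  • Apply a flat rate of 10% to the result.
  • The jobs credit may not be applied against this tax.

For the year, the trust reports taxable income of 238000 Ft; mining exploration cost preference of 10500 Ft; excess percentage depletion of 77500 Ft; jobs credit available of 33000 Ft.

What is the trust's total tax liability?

Mainline income levy:
  75000 Ft × 15% = 11250 Ft
  163000 Ft × 25% = 40750 Ft
  → 52000 Ft
  Less jobs credit 33000 Ft → 19000 Ft

Shadow minimum tax:
  Adjusted income: 238000 Ft + 10500 Ft + 77500 Ft = 326000 Ft
  Less exemption 111000 Ft → base 215000 Ft
  215000 Ft × 10% = 21500 Ft

21500 Ft > 19000 Ft, so the shadow minimum tax is the binding amount.

21500 Ft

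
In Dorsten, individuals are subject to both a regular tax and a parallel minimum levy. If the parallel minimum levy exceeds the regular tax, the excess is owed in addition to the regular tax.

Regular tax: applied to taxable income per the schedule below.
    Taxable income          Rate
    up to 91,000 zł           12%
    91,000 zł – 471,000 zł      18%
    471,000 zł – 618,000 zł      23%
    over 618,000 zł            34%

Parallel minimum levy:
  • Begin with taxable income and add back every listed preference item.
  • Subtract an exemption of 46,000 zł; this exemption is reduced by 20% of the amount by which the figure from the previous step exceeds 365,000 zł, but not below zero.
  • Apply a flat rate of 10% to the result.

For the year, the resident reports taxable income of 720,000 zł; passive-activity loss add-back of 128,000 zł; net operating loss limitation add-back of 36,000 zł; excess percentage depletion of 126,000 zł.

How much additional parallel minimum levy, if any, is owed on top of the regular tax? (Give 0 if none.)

0 zł

Regular tax:
  91,000 zł × 12% = 10,920 zł
  380,000 zł × 18% = 68,400 zł
  147,000 zł × 23% = 33,810 zł
  102,000 zł × 34% = 34,680 zł
  → 147,810 zł

Parallel minimum levy:
  Adjusted income: 720,000 zł + 128,000 zł + 36,000 zł + 126,000 zł = 1,010,000 zł
  Exemption: 20% × (1,010,000 zł − 365,000 zł) = 129,000 zł ≥ 46,000 zł, so the exemption is fully phased out
  Base: 1,010,000 zł − 0 zł = 1,010,000 zł
  1,010,000 zł × 10% = 101,000 zł

101,000 zł ≤ 147,810 zł, so no add-on is due.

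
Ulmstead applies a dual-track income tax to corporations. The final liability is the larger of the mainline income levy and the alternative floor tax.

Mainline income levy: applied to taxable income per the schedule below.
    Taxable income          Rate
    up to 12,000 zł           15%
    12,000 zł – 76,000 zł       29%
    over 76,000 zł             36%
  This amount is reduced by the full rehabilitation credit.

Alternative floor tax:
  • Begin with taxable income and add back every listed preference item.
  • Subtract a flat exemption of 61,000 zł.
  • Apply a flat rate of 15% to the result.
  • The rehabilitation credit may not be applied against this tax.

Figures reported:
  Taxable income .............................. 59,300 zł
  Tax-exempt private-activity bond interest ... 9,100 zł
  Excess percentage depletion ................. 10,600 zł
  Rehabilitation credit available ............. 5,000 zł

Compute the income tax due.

10,517 zł

Alternative floor tax:
  Adjusted income: 59,300 zł + 9,100 zł + 10,600 zł = 79,000 zł
  Less exemption 61,000 zł → base 18,000 zł
  18,000 zł × 15% = 2,700 zł

Mainline income levy:
  12,000 zł × 15% = 1,800 zł
  47,300 zł × 29% = 13,717 zł
  → 15,517 zł
  Less rehabilitation credit 5,000 zł → 10,517 zł

10,517 zł > 2,700 zł, so the mainline income levy governs.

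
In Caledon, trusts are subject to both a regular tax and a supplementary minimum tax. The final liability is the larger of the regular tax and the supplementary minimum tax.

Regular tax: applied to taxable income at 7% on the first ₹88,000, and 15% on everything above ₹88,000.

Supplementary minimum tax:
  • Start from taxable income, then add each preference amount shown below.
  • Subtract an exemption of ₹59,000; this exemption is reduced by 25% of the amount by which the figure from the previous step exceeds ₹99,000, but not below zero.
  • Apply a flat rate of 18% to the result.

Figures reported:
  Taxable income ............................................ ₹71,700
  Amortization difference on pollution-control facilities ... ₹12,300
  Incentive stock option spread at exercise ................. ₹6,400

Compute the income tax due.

₹5,652

Regular tax:
  ₹71,700 × 7% = ₹5,019

Supplementary minimum tax:
  Adjusted income: ₹71,700 + ₹12,300 + ₹6,400 = ₹90,400
  Exemption: ₹90,400 ≤ ₹99,000, so full ₹59,000 applies
  Base: ₹90,400 − ₹59,000 = ₹31,400
  ₹31,400 × 18% = ₹5,652

₹5,652 > ₹5,019, so the supplementary minimum tax is the binding amount.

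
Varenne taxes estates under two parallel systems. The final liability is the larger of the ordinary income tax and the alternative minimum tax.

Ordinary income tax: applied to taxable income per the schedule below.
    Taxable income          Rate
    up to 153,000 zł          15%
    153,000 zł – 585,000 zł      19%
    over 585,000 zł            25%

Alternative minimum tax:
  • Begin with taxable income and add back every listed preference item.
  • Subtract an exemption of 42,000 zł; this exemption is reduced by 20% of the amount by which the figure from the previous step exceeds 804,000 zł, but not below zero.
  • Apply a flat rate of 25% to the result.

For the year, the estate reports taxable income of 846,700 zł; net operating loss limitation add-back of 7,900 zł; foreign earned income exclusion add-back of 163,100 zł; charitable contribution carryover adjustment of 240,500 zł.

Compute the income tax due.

Ordinary income tax:
  153,000 zł × 15% = 22,950 zł
  432,000 zł × 19% = 82,080 zł
  261,700 zł × 25% = 65,425 zł
  → 170,455 zł

Alternative minimum tax:
  Adjusted income: 846,700 zł + 7,900 zł + 163,100 zł + 240,500 zł = 1,258,200 zł
  Exemption: 20% × (1,258,200 zł − 804,000 zł) = 90,840 zł ≥ 42,000 zł, so the exemption is fully phased out
  Base: 1,258,200 zł − 0 zł = 1,258,200 zł
  1,258,200 zł × 25% = 314,550 zł

314,550 zł > 170,455 zł, so the alternative minimum tax is the binding amount.

314,550 zł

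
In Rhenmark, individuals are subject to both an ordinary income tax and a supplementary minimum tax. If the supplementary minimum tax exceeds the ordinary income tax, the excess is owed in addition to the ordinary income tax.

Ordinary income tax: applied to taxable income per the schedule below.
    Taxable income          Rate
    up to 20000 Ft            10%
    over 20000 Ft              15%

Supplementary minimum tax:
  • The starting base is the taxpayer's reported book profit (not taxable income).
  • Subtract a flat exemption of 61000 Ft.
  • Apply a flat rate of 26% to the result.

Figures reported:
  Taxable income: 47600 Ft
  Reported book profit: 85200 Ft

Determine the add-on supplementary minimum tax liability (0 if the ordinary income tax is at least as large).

152 Ft

Ordinary income tax:
  20000 Ft × 10% = 2000 Ft
  27600 Ft × 15% = 4140 Ft
  → 6140 Ft

Supplementary minimum tax:
  Base (reported book profit): 85200 Ft
  Less exemption 61000 Ft → base 24200 Ft
  24200 Ft × 26% = 6292 Ft

Excess of supplementary minimum tax over ordinary income tax: 6292 Ft − 6140 Ft = 152 Ft.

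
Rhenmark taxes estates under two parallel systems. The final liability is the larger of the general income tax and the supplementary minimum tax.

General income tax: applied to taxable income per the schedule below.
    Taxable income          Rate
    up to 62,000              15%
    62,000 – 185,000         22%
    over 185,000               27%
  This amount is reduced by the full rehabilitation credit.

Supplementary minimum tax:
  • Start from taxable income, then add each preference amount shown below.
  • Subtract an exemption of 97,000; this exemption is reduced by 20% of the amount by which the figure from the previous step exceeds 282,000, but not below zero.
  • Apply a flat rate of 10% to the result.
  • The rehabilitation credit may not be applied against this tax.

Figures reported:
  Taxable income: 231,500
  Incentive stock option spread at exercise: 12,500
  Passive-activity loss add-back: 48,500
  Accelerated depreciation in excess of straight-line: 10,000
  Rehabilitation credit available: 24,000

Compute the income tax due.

Supplementary minimum tax:
  Adjusted income: 231,500 + 12,500 + 48,500 + 10,000 = 302,500
  Exemption: 97,000 − 20% × (302,500 − 282,000) = 97,000 − 4,100 = 92,900
  Base: 302,500 − 92,900 = 209,600
  209,600 × 10% = 20,960

General income tax:
  62,000 × 15% = 9,300
  123,000 × 22% = 27,060
  46,500 × 27% = 12,555
  → 48,915
  Less rehabilitation credit 24,000 → 24,915

24,915 > 20,960, so the general income tax governs.

24,915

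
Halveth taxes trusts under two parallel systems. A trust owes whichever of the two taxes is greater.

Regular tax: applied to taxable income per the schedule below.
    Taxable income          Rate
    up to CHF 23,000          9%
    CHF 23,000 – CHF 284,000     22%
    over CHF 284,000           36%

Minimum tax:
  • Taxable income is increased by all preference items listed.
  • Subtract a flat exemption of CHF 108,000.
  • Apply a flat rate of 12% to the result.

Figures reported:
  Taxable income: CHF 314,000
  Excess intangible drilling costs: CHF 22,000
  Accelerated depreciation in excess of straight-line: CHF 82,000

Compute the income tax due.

CHF 70,290

Regular tax:
  CHF 23,000 × 9% = CHF 2,070
  CHF 261,000 × 22% = CHF 57,420
  CHF 30,000 × 36% = CHF 10,800
  → CHF 70,290

Minimum tax:
  Adjusted income: CHF 314,000 + CHF 22,000 + CHF 82,000 = CHF 418,000
  Less exemption CHF 108,000 → base CHF 310,000
  CHF 310,000 × 12% = CHF 37,200

CHF 70,290 > CHF 37,200, so the regular tax governs.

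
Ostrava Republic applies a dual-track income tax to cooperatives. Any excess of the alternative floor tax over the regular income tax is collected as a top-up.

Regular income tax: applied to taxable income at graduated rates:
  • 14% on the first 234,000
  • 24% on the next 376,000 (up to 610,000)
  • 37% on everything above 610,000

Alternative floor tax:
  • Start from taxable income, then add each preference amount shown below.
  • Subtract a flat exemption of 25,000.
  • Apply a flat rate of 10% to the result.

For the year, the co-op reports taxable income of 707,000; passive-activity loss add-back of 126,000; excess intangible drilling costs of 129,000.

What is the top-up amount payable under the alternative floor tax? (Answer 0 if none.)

Alternative floor tax:
  Adjusted income: 707,000 + 126,000 + 129,000 = 962,000
  Less exemption 25,000 → base 937,000
  937,000 × 10% = 93,700

Regular income tax:
  234,000 × 14% = 32,760
  376,000 × 24% = 90,240
  97,000 × 37% = 35,890
  → 158,890

93,700 ≤ 158,890, so no add-on is due.

0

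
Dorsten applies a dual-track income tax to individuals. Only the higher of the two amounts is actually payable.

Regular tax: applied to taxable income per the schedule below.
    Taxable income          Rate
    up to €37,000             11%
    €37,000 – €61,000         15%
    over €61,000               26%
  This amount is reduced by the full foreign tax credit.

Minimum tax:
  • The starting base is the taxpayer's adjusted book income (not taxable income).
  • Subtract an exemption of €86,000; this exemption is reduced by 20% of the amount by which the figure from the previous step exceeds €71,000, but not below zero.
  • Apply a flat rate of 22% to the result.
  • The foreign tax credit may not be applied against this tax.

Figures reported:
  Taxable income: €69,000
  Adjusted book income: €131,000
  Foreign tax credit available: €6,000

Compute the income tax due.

€12,540

Regular tax:
  €37,000 × 11% = €4,070
  €24,000 × 15% = €3,600
  €8,000 × 26% = €2,080
  → €9,750
  Less foreign tax credit €6,000 → €3,750

Minimum tax:
  Base (adjusted book income): €131,000
  Exemption: €86,000 − 20% × (€131,000 − €71,000) = €86,000 − €12,000 = €74,000
  Base: €131,000 − €74,000 = €57,000
  €57,000 × 22% = €12,540

€12,540 > €3,750, so the minimum tax is the binding amount.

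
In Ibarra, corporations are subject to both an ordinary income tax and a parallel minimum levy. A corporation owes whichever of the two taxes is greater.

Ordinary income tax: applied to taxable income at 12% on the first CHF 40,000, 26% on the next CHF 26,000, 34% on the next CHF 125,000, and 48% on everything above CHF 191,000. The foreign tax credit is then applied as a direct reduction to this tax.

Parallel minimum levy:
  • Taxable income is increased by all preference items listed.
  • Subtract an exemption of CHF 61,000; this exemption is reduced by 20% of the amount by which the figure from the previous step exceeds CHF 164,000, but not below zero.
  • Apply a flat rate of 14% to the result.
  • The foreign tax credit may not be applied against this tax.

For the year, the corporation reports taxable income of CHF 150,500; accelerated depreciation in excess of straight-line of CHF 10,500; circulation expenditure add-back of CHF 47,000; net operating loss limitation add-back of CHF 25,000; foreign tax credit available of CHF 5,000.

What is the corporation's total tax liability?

CHF 35,290

Parallel minimum levy:
  Adjusted income: CHF 150,500 + CHF 10,500 + CHF 47,000 + CHF 25,000 = CHF 233,000
  Exemption: CHF 61,000 − 20% × (CHF 233,000 − CHF 164,000) = CHF 61,000 − CHF 13,800 = CHF 47,200
  Base: CHF 233,000 − CHF 47,200 = CHF 185,800
  CHF 185,800 × 14% = CHF 26,012

Ordinary income tax:
  CHF 40,000 × 12% = CHF 4,800
  CHF 26,000 × 26% = CHF 6,760
  CHF 84,500 × 34% = CHF 28,730
  → CHF 40,290
  Less foreign tax credit CHF 5,000 → CHF 35,290

CHF 35,290 > CHF 26,012, so the ordinary income tax governs.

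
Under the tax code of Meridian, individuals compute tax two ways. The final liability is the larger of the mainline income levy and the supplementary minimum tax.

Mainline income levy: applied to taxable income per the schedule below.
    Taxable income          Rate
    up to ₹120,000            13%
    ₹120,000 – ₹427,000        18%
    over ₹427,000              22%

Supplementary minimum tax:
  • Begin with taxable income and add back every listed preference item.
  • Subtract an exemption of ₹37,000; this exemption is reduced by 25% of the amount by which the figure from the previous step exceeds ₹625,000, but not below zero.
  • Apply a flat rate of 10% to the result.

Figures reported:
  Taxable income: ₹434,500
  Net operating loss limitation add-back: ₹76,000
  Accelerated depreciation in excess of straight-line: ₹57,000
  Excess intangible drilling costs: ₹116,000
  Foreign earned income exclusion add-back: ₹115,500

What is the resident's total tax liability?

₹79,900

Mainline income levy:
  ₹120,000 × 13% = ₹15,600
  ₹307,000 × 18% = ₹55,260
  ₹7,500 × 22% = ₹1,650
  → ₹72,510

Supplementary minimum tax:
  Adjusted income: ₹434,500 + ₹76,000 + ₹57,000 + ₹116,000 + ₹115,500 = ₹799,000
  Exemption: 25% × (₹799,000 − ₹625,000) = ₹43,500 ≥ ₹37,000, so the exemption is fully phased out
  Base: ₹799,000 − ₹0 = ₹799,000
  ₹799,000 × 10% = ₹79,900

₹79,900 > ₹72,510, so the supplementary minimum tax is the binding amount.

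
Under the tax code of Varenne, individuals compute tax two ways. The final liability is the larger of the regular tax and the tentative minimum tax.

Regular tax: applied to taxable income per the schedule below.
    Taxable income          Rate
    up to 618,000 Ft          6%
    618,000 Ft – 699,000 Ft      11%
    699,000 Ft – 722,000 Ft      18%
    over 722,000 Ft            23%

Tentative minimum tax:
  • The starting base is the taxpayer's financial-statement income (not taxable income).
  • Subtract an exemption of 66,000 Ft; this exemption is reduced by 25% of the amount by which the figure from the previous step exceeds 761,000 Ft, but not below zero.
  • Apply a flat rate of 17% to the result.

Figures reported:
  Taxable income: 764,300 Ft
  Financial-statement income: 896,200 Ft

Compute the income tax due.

146,880 Ft

Regular tax:
  618,000 Ft × 6% = 37,080 Ft
  81,000 Ft × 11% = 8,910 Ft
  23,000 Ft × 18% = 4,140 Ft
  42,300 Ft × 23% = 9,729 Ft
  → 59,859 Ft

Tentative minimum tax:
  Base (financial-statement income): 896,200 Ft
  Exemption: 66,000 Ft − 25% × (896,200 Ft − 761,000 Ft) = 66,000 Ft − 33,800 Ft = 32,200 Ft
  Base: 896,200 Ft − 32,200 Ft = 864,000 Ft
  864,000 Ft × 17% = 146,880 Ft

146,880 Ft > 59,859 Ft, so the tentative minimum tax is the binding amount.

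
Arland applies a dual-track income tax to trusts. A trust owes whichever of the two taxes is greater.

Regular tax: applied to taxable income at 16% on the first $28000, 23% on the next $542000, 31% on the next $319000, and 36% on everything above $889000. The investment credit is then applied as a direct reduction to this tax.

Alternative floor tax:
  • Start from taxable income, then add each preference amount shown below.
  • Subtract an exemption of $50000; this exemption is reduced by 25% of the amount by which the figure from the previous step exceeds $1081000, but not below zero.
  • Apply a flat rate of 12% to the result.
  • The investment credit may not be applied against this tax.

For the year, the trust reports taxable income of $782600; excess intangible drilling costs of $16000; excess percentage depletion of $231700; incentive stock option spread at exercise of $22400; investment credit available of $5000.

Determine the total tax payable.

$190046

Alternative floor tax:
  Adjusted income: $782600 + $16000 + $231700 + $22400 = $1052700
  Exemption: $1052700 ≤ $1081000, so full $50000 applies
  Base: $1052700 − $50000 = $1002700
  $1002700 × 12% = $120324

Regular tax:
  $28000 × 16% = $4480
  $542000 × 23% = $124660
  $212600 × 31% = $65906
  → $195046
  Less investment credit $5000 → $190046

$190046 > $120324, so the regular tax governs.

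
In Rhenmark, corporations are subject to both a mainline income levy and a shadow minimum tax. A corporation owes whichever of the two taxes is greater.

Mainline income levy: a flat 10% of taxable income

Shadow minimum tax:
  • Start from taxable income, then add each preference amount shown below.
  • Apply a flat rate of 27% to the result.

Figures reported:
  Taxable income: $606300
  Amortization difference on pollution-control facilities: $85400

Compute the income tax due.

$186759

Mainline income levy:
  $606300 × 10% = $60630

Shadow minimum tax:
  Adjusted income: $606300 + $85400 = $691700
  $691700 × 27% = $186759

$186759 > $60630, so the shadow minimum tax is the binding amount.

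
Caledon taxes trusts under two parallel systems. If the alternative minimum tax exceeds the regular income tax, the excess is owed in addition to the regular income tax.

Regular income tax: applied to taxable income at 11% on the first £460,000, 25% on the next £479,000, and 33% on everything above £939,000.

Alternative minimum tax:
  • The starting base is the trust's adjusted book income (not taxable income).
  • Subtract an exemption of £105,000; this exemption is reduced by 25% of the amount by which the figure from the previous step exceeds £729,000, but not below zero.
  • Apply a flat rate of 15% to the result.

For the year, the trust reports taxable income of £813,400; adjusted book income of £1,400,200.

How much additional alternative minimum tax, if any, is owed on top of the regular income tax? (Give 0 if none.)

Alternative minimum tax:
  Base (adjusted book income): £1,400,200
  Exemption: 25% × (£1,400,200 − £729,000) = £167,800 ≥ £105,000, so the exemption is fully phased out
  Base: £1,400,200 − £0 = £1,400,200
  £1,400,200 × 15% = £210,030

Regular income tax:
  £460,000 × 11% = £50,600
  £353,400 × 25% = £88,350
  → £138,950

Excess of alternative minimum tax over regular income tax: £210,030 − £138,950 = £71,080.

£71,080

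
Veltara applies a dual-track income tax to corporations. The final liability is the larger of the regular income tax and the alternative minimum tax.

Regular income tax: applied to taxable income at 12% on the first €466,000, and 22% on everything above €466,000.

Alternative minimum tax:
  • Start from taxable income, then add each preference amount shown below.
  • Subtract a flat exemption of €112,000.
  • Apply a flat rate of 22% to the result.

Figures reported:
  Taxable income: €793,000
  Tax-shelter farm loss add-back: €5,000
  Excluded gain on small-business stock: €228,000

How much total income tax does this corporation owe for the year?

Alternative minimum tax:
  Adjusted income: €793,000 + €5,000 + €228,000 = €1,026,000
  Less exemption €112,000 → base €914,000
  €914,000 × 22% = €201,080

Regular income tax:
  €466,000 × 12% = €55,920
  €327,000 × 22% = €71,940
  → €127,860

€201,080 > €127,860, so the alternative minimum tax is the binding amount.

€201,080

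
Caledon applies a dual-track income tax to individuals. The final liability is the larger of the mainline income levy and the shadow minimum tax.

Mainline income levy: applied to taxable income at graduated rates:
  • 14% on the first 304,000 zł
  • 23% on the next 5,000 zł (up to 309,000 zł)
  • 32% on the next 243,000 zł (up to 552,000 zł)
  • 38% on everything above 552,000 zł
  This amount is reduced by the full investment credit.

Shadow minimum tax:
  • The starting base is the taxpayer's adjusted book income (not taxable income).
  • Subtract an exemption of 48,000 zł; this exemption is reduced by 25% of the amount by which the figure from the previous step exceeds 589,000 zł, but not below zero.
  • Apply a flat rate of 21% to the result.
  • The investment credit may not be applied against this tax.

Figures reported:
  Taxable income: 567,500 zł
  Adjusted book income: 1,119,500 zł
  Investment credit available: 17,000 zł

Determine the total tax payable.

Shadow minimum tax:
  Base (adjusted book income): 1,119,500 zł
  Exemption: 25% × (1,119,500 zł − 589,000 zł) = 132,625 zł ≥ 48,000 zł, so the exemption is fully phased out
  Base: 1,119,500 zł − 0 zł = 1,119,500 zł
  1,119,500 zł × 21% = 235,095 zł

Mainline income levy:
  304,000 zł × 14% = 42,560 zł
  5,000 zł × 23% = 1,150 zł
  243,000 zł × 32% = 77,760 zł
  15,500 zł × 38% = 5,890 zł
  → 127,360 zł
  Less investment credit 17,000 zł → 110,360 zł

235,095 zł > 110,360 zł, so the shadow minimum tax is the binding amount.

235,095 zł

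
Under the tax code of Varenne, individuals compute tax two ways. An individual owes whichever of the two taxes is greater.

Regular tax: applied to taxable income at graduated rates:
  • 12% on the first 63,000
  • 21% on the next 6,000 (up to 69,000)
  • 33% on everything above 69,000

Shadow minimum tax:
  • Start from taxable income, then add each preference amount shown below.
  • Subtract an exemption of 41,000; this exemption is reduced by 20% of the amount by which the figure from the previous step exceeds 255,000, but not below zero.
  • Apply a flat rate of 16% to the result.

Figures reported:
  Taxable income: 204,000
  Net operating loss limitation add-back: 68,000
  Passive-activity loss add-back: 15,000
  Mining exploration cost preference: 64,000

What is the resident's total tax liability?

53,370

Shadow minimum tax:
  Adjusted income: 204,000 + 68,000 + 15,000 + 64,000 = 351,000
  Exemption: 41,000 − 20% × (351,000 − 255,000) = 41,000 − 19,200 = 21,800
  Base: 351,000 − 21,800 = 329,200
  329,200 × 16% = 52,672

Regular tax:
  63,000 × 12% = 7,560
  6,000 × 21% = 1,260
  135,000 × 33% = 44,550
  → 53,370

53,370 > 52,672, so the regular tax governs.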